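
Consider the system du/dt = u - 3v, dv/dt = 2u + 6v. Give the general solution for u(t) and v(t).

Coefficient matrix A = [[1, -3], [2, 6]].
Characteristic polynomial det(A - λI) = λ^2 - 7λ + 12 = 0.
Eigenvalues λ = 3, 4.
For λ=3: (A-λI) row 1 is [-2, -3], so an eigenvector is (3, -2).
For λ=4: (A-λI) row 1 is [-3, -3], so an eigenvector is (-1, 1).
General solution: K_1e^(3t)(3,-2) + K_2e^(4t)(-1,1).

u(t) = 3K_1e^(3t) - K_2e^(4t), v(t) = -2K_1e^(3t) + K_2e^(4t)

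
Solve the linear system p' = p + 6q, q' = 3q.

Coefficient matrix A = [[1, 6], [0, 3]].
Characteristic polynomial det(A - λI) = λ^2 - 4λ + 3 = 0.
Eigenvalues λ = 1, 3.
For λ=1: (A-λI) row 1 is [0, 6], so an eigenvector is (1, 0).
For λ=3: (A-λI) row 1 is [-2, 6], so an eigenvector is (-3, -1).
General solution: c_1e^(t)(1,0) + c_2e^(3t)(-3,-1).

p(t) = c_1e^(t) - 3c_2e^(3t), q(t) = -c_2e^(3t)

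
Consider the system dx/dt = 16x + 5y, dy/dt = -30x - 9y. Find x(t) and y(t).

x(t) = c_1e^(t) + c_2e^(6t), y(t) = -3c_1e^(t) - 2c_2e^(6t)

Coefficient matrix A = [[16, 5], [-30, -9]].
Characteristic polynomial det(A - λI) = λ^2 - 7λ + 6 = 0.
Eigenvalues λ = 1, 6.
For λ=1: (A-λI) row 1 is [15, 5], so an eigenvector is (1, -3).
For λ=6: (A-λI) row 1 is [10, 5], so an eigenvector is (1, -2).
General solution: c_1e^(t)(1,-3) + c_2e^(6t)(1,-2).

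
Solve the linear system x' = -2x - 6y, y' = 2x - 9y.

x(t) = -2c_1e^(-5t) - 3c_2e^(-6t), y(t) = -c_1e^(-5t) - 2c_2e^(-6t)

Coefficient matrix A = [[-2, -6], [2, -9]].
Characteristic polynomial det(A - λI) = λ^2 + 11λ + 30 = 0.
Eigenvalues λ = -5, -6.
For λ=-5: (A-λI) row 1 is [3, -6], so an eigenvector is (-2, -1).
For λ=-6: (A-λI) row 1 is [4, -6], so an eigenvector is (-3, -2).
General solution: c_1e^(-5t)(-2,-1) + c_2e^(-6t)(-3,-2).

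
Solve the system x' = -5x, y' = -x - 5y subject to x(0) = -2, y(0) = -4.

x(t) = -2e^(-5t), y(t) = 2te^(-5t) - 4e^(-5t)

Coefficient matrix A = [[-5, 0], [-1, -5]].
Characteristic polynomial det(A - λI) = λ^2 + 10λ + 25 = 0.
Single eigenvalue λ = -5 with algebraic multiplicity 2.
Eigenvector v = (0,1); generalized eigenvector w with (A-λI)w=v is (-1,3).
General solution: e^(-5t)[C_1·v + C_2·(t·v + w)].
Applying x(0)=-2, y(0)=-4 gives C_1=-10, C_2=2.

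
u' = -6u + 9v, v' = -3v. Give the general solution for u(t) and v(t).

u(t) = c_1e^(-6t) + 3c_2e^(-3t), v(t) = c_2e^(-3t)

Coefficient matrix A = [[-6, 9], [0, -3]].
Characteristic polynomial det(A - λI) = λ^2 + 9λ + 18 = 0.
Eigenvalues λ = -6, -3.
For λ=-6: (A-λI) row 1 is [0, 9], so an eigenvector is (1, 0).
For λ=-3: (A-λI) row 1 is [-3, 9], so an eigenvector is (3, 1).
General solution: c_1e^(-6t)(1,0) + c_2e^(-3t)(3,1).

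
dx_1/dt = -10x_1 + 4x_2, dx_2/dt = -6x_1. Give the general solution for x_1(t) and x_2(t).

x_1(t) = 2K_1e^(-4t) + K_2e^(-6t), x_2(t) = 3K_1e^(-4t) + K_2e^(-6t)

Coefficient matrix A = [[-10, 4], [-6, 0]].
Characteristic polynomial det(A - λI) = λ^2 + 10λ + 24 = 0.
Eigenvalues λ = -4, -6.
For λ=-4: (A-λI) row 1 is [-6, 4], so an eigenvector is (2, 3).
For λ=-6: (A-λI) row 1 is [-4, 4], so an eigenvector is (1, 1).
General solution: K_1e^(-4t)(2,3) + K_2e^(-6t)(1,1).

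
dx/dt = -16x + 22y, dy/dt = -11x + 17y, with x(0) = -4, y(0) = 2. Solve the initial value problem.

Coefficient matrix A = [[-16, 22], [-11, 17]].
Characteristic polynomial det(A - λI) = λ^2 - λ - 30 = 0.
Eigenvalues λ = -5, 6.
For λ=-5: (A-λI) row 1 is [-11, 22], so an eigenvector is (2, 1).
For λ=6: (A-λI) row 1 is [-22, 22], so an eigenvector is (-1, -1).
General solution: c_1e^(-5t)(2,1) + c_2e^(6t)(-1,-1).
Applying x(0)=-4, y(0)=2 gives c_1=-6, c_2=-8.

x(t) = 8e^(6t) - 12e^(-5t), y(t) = 8e^(6t) - 6e^(-5t)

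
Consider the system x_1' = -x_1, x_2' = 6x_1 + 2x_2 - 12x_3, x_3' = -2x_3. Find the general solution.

x_1(t) = C_1e^(-t), x_2(t) = -2C_1e^(-t) + C_2e^(2t) + 3C_3e^(-2t), x_3(t) = C_3e^(-2t)

Coefficient matrix A = [[-1, 0, 0], [6, 2, -12], [0, 0, -2]].
det(A - λI) = 0 gives eigenvalues λ = -1, 2, -2.
For λ=-1: eigenvector (1,-2,0).
For λ=2: eigenvector (0,1,0).
For λ=-2: eigenvector (0,3,1).
General solution: C_1e^(-t)(1,-2,0) + C_2e^(2t)(0,1,0) + C_3e^(-2t)(0,3,1).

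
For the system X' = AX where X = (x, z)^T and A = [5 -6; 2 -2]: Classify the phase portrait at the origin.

A = [[5,-6],[2,-2]]; det(A-λI) = λ^2 - 3λ + 2.
λ = 2, 1: both positive.

unstable node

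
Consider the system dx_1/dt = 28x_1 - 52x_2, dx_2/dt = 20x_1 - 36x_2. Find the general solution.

Coefficient matrix A = [[28, -52], [20, -36]].
Characteristic polynomial det(A - λI) = λ^2 + 8λ + 32 = 0.
Eigenvalues λ = -4 ± 4i (complex conjugate pair).
For λ=-4+4i: an eigenvector is (3,2) - i(-2,-1) = (3 + 2i, 2 + i).
A real fundamental pair from Re and Im of e^((-4+4i)t)v: X_1 = e^(-4t)(cos(4t)·(3,2) + sin(4t)·(-2,-1)), X_2 = e^(-4t)(sin(4t)·(3,2) - cos(4t)·(-2,-1)).
General solution: c_1X_1 + c_2X_2.

x_1(t) = -2c_1e^(-4t)sin(4t) + 3c_1e^(-4t)cos(4t) + 3c_2e^(-4t)sin(4t) + 2c_2e^(-4t)cos(4t), x_2(t) = -c_1e^(-4t)sin(4t) + 2c_1e^(-4t)cos(4t) + 2c_2e^(-4t)sin(4t) + c_2e^(-4t)cos(4t)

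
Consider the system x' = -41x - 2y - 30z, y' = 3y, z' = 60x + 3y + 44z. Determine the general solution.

Coefficient matrix A = [[-41, -2, -30], [0, 3, 0], [60, 3, 44]].
det(A - λI) = 0 gives eigenvalues λ = -1, 4, 3.
For λ=-1: eigenvector (3,0,-4).
For λ=4: eigenvector (-2,0,3).
For λ=3: eigenvector (2,1,-3).
General solution: K_1e^(-t)(3,0,-4) + K_2e^(4t)(-2,0,3) + K_3e^(3t)(2,1,-3).

x(t) = 3K_1e^(-t) - 2K_2e^(4t) + 2K_3e^(3t), y(t) = K_3e^(3t), z(t) = -4K_1e^(-t) + 3K_2e^(4t) - 3K_3e^(3t)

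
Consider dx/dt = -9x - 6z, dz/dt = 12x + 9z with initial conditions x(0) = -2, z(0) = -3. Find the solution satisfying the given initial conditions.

Coefficient matrix A = [[-9, -6], [12, 9]].
Characteristic polynomial det(A - λI) = λ^2 - 9 = 0.
Eigenvalues λ = -3, 3.
For λ=-3: (A-λI) row 1 is [-6, -6], so an eigenvector is (-1, 1).
For λ=3: (A-λI) row 1 is [-12, -6], so an eigenvector is (-1, 2).
General solution: C_1e^(-3t)(-1,1) + C_2e^(3t)(-1,2).
Applying x(0)=-2, z(0)=-3 gives C_1=7, C_2=-5.

x(t) = 5e^(3t) - 7e^(-3t), z(t) = -10e^(3t) + 7e^(-3t)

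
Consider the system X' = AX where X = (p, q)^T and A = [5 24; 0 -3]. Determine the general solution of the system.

Coefficient matrix A = [[5, 24], [0, -3]].
Characteristic polynomial det(A - λI) = λ^2 - 2λ - 15 = 0.
Eigenvalues λ = 5, -3.
For λ=5: (A-λI) row 1 is [0, 24], so an eigenvector is (-1, 0).
For λ=-3: (A-λI) row 1 is [8, 24], so an eigenvector is (3, -1).
General solution: c_1e^(5t)(-1,0) + c_2e^(-3t)(3,-1).

p(t) = -c_1e^(5t) + 3c_2e^(-3t), q(t) = -c_2e^(-3t)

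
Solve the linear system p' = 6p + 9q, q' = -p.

p(t) = -3C_1e^(3t) - 3C_2te^(3t) - C_2e^(3t), q(t) = C_1e^(3t) + C_2te^(3t)

Coefficient matrix A = [[6, 9], [-1, 0]].
Characteristic polynomial det(A - λI) = λ^2 - 6λ + 9 = 0.
Single eigenvalue λ = 3 with algebraic multiplicity 2.
Eigenvector v = (-3,1); generalized eigenvector w with (A-λI)w=v is (-1,0).
General solution: e^(3t)[C_1·v + C_2·(t·v + w)].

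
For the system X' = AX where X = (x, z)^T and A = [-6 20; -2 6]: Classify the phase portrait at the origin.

A = [[-6,20],[-2,6]]; det(A-λI) = λ^2 + 4.
λ = 0 ± 2i: zero real part.

center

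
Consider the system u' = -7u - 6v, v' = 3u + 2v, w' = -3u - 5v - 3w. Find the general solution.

u(t) = -C_2e^(-t) + 2C_3e^(-4t), v(t) = C_2e^(-t) - C_3e^(-4t), w(t) = C_1e^(-3t) - C_2e^(-t) + C_3e^(-4t)

Coefficient matrix A = [[-7, -6, 0], [3, 2, 0], [-3, -5, -3]].
det(A - λI) = 0 gives eigenvalues λ = -3, -1, -4.
For λ=-3: eigenvector (0,0,1).
For λ=-1: eigenvector (-1,1,-1).
For λ=-4: eigenvector (2,-1,1).
General solution: C_1e^(-3t)(0,0,1) + C_2e^(-t)(-1,1,-1) + C_3e^(-4t)(2,-1,1).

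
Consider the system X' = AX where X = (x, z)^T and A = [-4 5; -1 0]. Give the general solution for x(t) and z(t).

Coefficient matrix A = [[-4, 5], [-1, 0]].
Characteristic polynomial det(A - λI) = λ^2 + 4λ + 5 = 0.
Eigenvalues λ = -2 ± i (complex conjugate pair).
For λ=-2+i: an eigenvector is (1,0) - i(-2,-1) = (1 + 2i, 0 + i).
A real fundamental pair from Re and Im of e^((-2+i)t)v: X_1 = e^(-2t)(cos(t)·(1,0) + sin(t)·(-2,-1)), X_2 = e^(-2t)(sin(t)·(1,0) - cos(t)·(-2,-1)).
General solution: K_1X_1 + K_2X_2.

x(t) = -2K_1e^(-2t)sin(t) + K_1e^(-2t)cos(t) + K_2e^(-2t)sin(t) + 2K_2e^(-2t)cos(t), z(t) = -K_1e^(-2t)sin(t) + K_2e^(-2t)cos(t)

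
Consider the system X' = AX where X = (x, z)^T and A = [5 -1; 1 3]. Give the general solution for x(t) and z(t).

Coefficient matrix A = [[5, -1], [1, 3]].
Characteristic polynomial det(A - λI) = λ^2 - 8λ + 16 = 0.
Single eigenvalue λ = 4 with algebraic multiplicity 2.
Eigenvector v = (1,1); generalized eigenvector w with (A-λI)w=v is (3,2).
General solution: e^(4t)[C_1·v + C_2·(t·v + w)].

x(t) = C_1e^(4t) + C_2te^(4t) + 3C_2e^(4t), z(t) = C_1e^(4t) + C_2te^(4t) + 2C_2e^(4t)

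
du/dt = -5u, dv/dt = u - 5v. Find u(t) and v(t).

u(t) = c_2e^(-5t), v(t) = c_1e^(-5t) + c_2te^(-5t) + 2c_2e^(-5t)

Coefficient matrix A = [[-5, 0], [1, -5]].
Characteristic polynomial det(A - λI) = λ^2 + 10λ + 25 = 0.
Single eigenvalue λ = -5 with algebraic multiplicity 2.
Eigenvector v = (0,1); generalized eigenvector w with (A-λI)w=v is (1,2).
General solution: e^(-5t)[c_1·v + c_2·(t·v + w)].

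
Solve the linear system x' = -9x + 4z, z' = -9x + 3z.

Coefficient matrix A = [[-9, 4], [-9, 3]].
Characteristic polynomial det(A - λI) = λ^2 + 6λ + 9 = 0.
Single eigenvalue λ = -3 with algebraic multiplicity 2.
Eigenvector v = (-2,-3); generalized eigenvector w with (A-λI)w=v is (1,1).
General solution: e^(-3t)[C_1·v + C_2·(t·v + w)].

x(t) = -2C_1e^(-3t) - 2C_2te^(-3t) + C_2e^(-3t), z(t) = -3C_1e^(-3t) - 3C_2te^(-3t) + C_2e^(-3t)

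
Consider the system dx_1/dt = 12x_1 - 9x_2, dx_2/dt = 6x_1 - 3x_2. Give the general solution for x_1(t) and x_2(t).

Coefficient matrix A = [[12, -9], [6, -3]].
Characteristic polynomial det(A - λI) = λ^2 - 9λ + 18 = 0.
Eigenvalues λ = 3, 6.
For λ=3: (A-λI) row 1 is [9, -9], so an eigenvector is (1, 1).
For λ=6: (A-λI) row 1 is [6, -9], so an eigenvector is (-3, -2).
General solution: C_1e^(3t)(1,1) + C_2e^(6t)(-3,-2).

x_1(t) = C_1e^(3t) - 3C_2e^(6t), x_2(t) = C_1e^(3t) - 2C_2e^(6t)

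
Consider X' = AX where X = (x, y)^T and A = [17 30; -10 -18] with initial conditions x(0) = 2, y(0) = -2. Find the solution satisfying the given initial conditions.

Coefficient matrix A = [[17, 30], [-10, -18]].
Characteristic polynomial det(A - λI) = λ^2 + λ - 6 = 0.
Eigenvalues λ = -3, 2.
For λ=-3: (A-λI) row 1 is [20, 30], so an eigenvector is (3, -2).
For λ=2: (A-λI) row 1 is [15, 30], so an eigenvector is (-2, 1).
General solution: c_1e^(-3t)(3,-2) + c_2e^(2t)(-2,1).
Applying x(0)=2, y(0)=-2 gives c_1=2, c_2=2.

x(t) = -4e^(2t) + 6e^(-3t), y(t) = 2e^(2t) - 4e^(-3t)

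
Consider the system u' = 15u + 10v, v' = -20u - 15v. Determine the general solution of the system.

u(t) = -C_1e^(5t) + C_2e^(-5t), v(t) = C_1e^(5t) - 2C_2e^(-5t)

Coefficient matrix A = [[15, 10], [-20, -15]].
Characteristic polynomial det(A - λI) = λ^2 - 25 = 0.
Eigenvalues λ = 5, -5.
For λ=5: (A-λI) row 1 is [10, 10], so an eigenvector is (-1, 1).
For λ=-5: (A-λI) row 1 is [20, 10], so an eigenvector is (1, -2).
General solution: C_1e^(5t)(-1,1) + C_2e^(-5t)(1,-2).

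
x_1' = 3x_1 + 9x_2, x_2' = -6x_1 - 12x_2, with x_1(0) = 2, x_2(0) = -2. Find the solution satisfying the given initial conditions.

x_1(t) = 2e^(-6t), x_2(t) = -2e^(-6t)

Coefficient matrix A = [[3, 9], [-6, -12]].
Characteristic polynomial det(A - λI) = λ^2 + 9λ + 18 = 0.
Eigenvalues λ = -6, -3.
For λ=-6: (A-λI) row 1 is [9, 9], so an eigenvector is (-1, 1).
For λ=-3: (A-λI) row 1 is [6, 9], so an eigenvector is (3, -2).
General solution: K_1e^(-6t)(-1,1) + K_2e^(-3t)(3,-2).
Applying x_1(0)=2, x_2(0)=-2 gives K_1=-2, K_2=0.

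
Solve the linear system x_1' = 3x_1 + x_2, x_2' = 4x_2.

Coefficient matrix A = [[3, 1], [0, 4]].
Characteristic polynomial det(A - λI) = λ^2 - 7λ + 12 = 0.
Eigenvalues λ = 4, 3.
For λ=4: (A-λI) row 1 is [-1, 1], so an eigenvector is (1, 1).
For λ=3: (A-λI) row 1 is [0, 1], so an eigenvector is (-1, 0).
General solution: C_1e^(4t)(1,1) + C_2e^(3t)(-1,0).

x_1(t) = C_1e^(4t) - C_2e^(3t), x_2(t) = C_1e^(4t)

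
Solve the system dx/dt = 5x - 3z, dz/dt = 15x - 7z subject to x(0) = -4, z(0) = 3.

x(t) = -11e^(-t)sin(3t) - 4e^(-t)cos(3t), z(t) = -26e^(-t)sin(3t) + 3e^(-t)cos(3t)

Coefficient matrix A = [[5, -3], [15, -7]].
Characteristic polynomial det(A - λI) = λ^2 + 2λ + 10 = 0.
Eigenvalues λ = -1 ± 3i (complex conjugate pair).
For λ=-1+3i: an eigenvector is (0,-1) - i(1,2) = (0 - i, -1 - 2i).
A real fundamental pair from Re and Im of e^((-1+3i)t)v: X_1 = e^(-t)(cos(3t)·(0,-1) + sin(3t)·(1,2)), X_2 = e^(-t)(sin(3t)·(0,-1) - cos(3t)·(1,2)).
General solution: C_1X_1 + C_2X_2.
Applying x(0)=-4, z(0)=3 gives C_1=-11, C_2=4.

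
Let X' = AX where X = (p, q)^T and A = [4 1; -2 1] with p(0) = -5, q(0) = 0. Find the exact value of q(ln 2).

A = [[4,1],[-2,1]]; eigenvalues λ = 2, 3.
Eigenvectors: (1,-2) for λ=2, (1,-1) for λ=3.
From the initial condition, c_1 = 5, c_2 = -10.
q(ln 2) = (5)(2^2)(-2) + (-10)(2^3)(-1) = 40.

40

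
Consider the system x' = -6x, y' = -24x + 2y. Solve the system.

x(t) = C_2e^(-6t), y(t) = -C_1e^(2t) + 3C_2e^(-6t)

Coefficient matrix A = [[-6, 0], [-24, 2]].
Characteristic polynomial det(A - λI) = λ^2 + 4λ - 12 = 0.
Eigenvalues λ = 2, -6.
For λ=2: (A-λI) row 1 is [-8, 0], so an eigenvector is (0, -1).
For λ=-6: (A-λI) row 2 is [-24, 8], so an eigenvector is (1, 3).
General solution: C_1e^(2t)(0,-1) + C_2e^(-6t)(1,3).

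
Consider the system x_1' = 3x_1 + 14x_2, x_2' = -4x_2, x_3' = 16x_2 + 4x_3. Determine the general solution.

x_1(t) = c_1e^(3t) - 2c_3e^(-4t), x_2(t) = c_3e^(-4t), x_3(t) = c_2e^(4t) - 2c_3e^(-4t)

Coefficient matrix A = [[3, 14, 0], [0, -4, 0], [0, 16, 4]].
det(A - λI) = 0 gives eigenvalues λ = 3, 4, -4.
For λ=3: eigenvector (1,0,0).
For λ=4: eigenvector (0,0,1).
For λ=-4: eigenvector (-2,1,-2).
General solution: c_1e^(3t)(1,0,0) + c_2e^(4t)(0,0,1) + c_3e^(-4t)(-2,1,-2).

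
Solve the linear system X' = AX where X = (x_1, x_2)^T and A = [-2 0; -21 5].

x_1(t) = -C_2e^(-2t), x_2(t) = -C_1e^(5t) - 3C_2e^(-2t)

Coefficient matrix A = [[-2, 0], [-21, 5]].
Characteristic polynomial det(A - λI) = λ^2 - 3λ - 10 = 0.
Eigenvalues λ = 5, -2.
For λ=5: (A-λI) row 1 is [-7, 0], so an eigenvector is (0, -1).
For λ=-2: (A-λI) row 2 is [-21, 7], so an eigenvector is (-1, -3).
General solution: C_1e^(5t)(0,-1) + C_2e^(-2t)(-1,-3).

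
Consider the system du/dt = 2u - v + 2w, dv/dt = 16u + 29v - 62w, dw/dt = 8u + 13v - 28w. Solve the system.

Coefficient matrix A = [[2, -1, 2], [16, 29, -62], [8, 13, -28]].
det(A - λI) = 0 gives eigenvalues λ = 2, 3, -2.
For λ=2: eigenvector (1,4,2).
For λ=3: eigenvector (-1,3,1).
For λ=-2: eigenvector (0,2,1).
General solution: C_1e^(2t)(1,4,2) + C_2e^(3t)(-1,3,1) + C_3e^(-2t)(0,2,1).

u(t) = C_1e^(2t) - C_2e^(3t), v(t) = 4C_1e^(2t) + 3C_2e^(3t) + 2C_3e^(-2t), w(t) = 2C_1e^(2t) + C_2e^(3t) + C_3e^(-2t)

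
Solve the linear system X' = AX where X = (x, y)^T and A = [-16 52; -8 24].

Coefficient matrix A = [[-16, 52], [-8, 24]].
Characteristic polynomial det(A - λI) = λ^2 - 8λ + 32 = 0.
Eigenvalues λ = 4 ± 4i (complex conjugate pair).
For λ=4+4i: an eigenvector is (2,1) - i(3,1) = (2 - 3i, 1 - i).
A real fundamental pair from Re and Im of e^((4+4i)t)v: X_1 = e^(4t)(cos(4t)·(2,1) + sin(4t)·(3,1)), X_2 = e^(4t)(sin(4t)·(2,1) - cos(4t)·(3,1)).
General solution: C_1X_1 + C_2X_2.

x(t) = 3C_1e^(4t)sin(4t) + 2C_1e^(4t)cos(4t) + 2C_2e^(4t)sin(4t) - 3C_2e^(4t)cos(4t), y(t) = C_1e^(4t)sin(4t) + C_1e^(4t)cos(4t) + C_2e^(4t)sin(4t) - C_2e^(4t)cos(4t)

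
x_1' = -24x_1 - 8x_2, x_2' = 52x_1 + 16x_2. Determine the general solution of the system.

Coefficient matrix A = [[-24, -8], [52, 16]].
Characteristic polynomial det(A - λI) = λ^2 + 8λ + 32 = 0.
Eigenvalues λ = -4 ± 4i (complex conjugate pair).
For λ=-4+4i: an eigenvector is (1,-2) - i(-1,3) = (1 + i, -2 - 3i).
A real fundamental pair from Re and Im of e^((-4+4i)t)v: X_1 = e^(-4t)(cos(4t)·(1,-2) + sin(4t)·(-1,3)), X_2 = e^(-4t)(sin(4t)·(1,-2) - cos(4t)·(-1,3)).
General solution: c_1X_1 + c_2X_2.

x_1(t) = -c_1e^(-4t)sin(4t) + c_1e^(-4t)cos(4t) + c_2e^(-4t)sin(4t) + c_2e^(-4t)cos(4t), x_2(t) = 3c_1e^(-4t)sin(4t) - 2c_1e^(-4t)cos(4t) - 2c_2e^(-4t)sin(4t) - 3c_2e^(-4t)cos(4t)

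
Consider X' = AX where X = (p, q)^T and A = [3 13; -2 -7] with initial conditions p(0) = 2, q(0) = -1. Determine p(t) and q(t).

p(t) = -3e^(-2t)sin(t) + 2e^(-2t)cos(t), q(t) = e^(-2t)sin(t) - e^(-2t)cos(t)

Coefficient matrix A = [[3, 13], [-2, -7]].
Characteristic polynomial det(A - λI) = λ^2 + 4λ + 5 = 0.
Eigenvalues λ = -2 ± i (complex conjugate pair).
For λ=-2+i: an eigenvector is (-2,1) - i(3,-1) = (-2 - 3i, 1 + i).
A real fundamental pair from Re and Im of e^((-2+i)t)v: X_1 = e^(-2t)(cos(t)·(-2,1) + sin(t)·(3,-1)), X_2 = e^(-2t)(sin(t)·(-2,1) - cos(t)·(3,-1)).
General solution: c_1X_1 + c_2X_2.
Applying p(0)=2, q(0)=-1 gives c_1=-1, c_2=0.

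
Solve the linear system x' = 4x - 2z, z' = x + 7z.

x(t) = C_1e^(6t) - 2C_2e^(5t), z(t) = -C_1e^(6t) + C_2e^(5t)

Coefficient matrix A = [[4, -2], [1, 7]].
Characteristic polynomial det(A - λI) = λ^2 - 11λ + 30 = 0.
Eigenvalues λ = 6, 5.
For λ=6: (A-λI) row 1 is [-2, -2], so an eigenvector is (1, -1).
For λ=5: (A-λI) row 1 is [-1, -2], so an eigenvector is (-2, 1).
General solution: C_1e^(6t)(1,-1) + C_2e^(5t)(-2,1).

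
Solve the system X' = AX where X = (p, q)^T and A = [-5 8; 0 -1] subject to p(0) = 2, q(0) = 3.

p(t) = 6e^(-t) - 4e^(-5t), q(t) = 3e^(-t)

Coefficient matrix A = [[-5, 8], [0, -1]].
Characteristic polynomial det(A - λI) = λ^2 + 6λ + 5 = 0.
Eigenvalues λ = -5, -1.
For λ=-5: (A-λI) row 1 is [0, 8], so an eigenvector is (-1, 0).
For λ=-1: (A-λI) row 1 is [-4, 8], so an eigenvector is (-2, -1).
General solution: c_1e^(-5t)(-1,0) + c_2e^(-t)(-2,-1).
Applying p(0)=2, q(0)=3 gives c_1=4, c_2=-3.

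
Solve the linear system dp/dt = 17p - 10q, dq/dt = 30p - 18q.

Coefficient matrix A = [[17, -10], [30, -18]].
Characteristic polynomial det(A - λI) = λ^2 + λ - 6 = 0.
Eigenvalues λ = 2, -3.
For λ=2: (A-λI) row 1 is [15, -10], so an eigenvector is (-2, -3).
For λ=-3: (A-λI) row 1 is [20, -10], so an eigenvector is (-1, -2).
General solution: C_1e^(2t)(-2,-3) + C_2e^(-3t)(-1,-2).

p(t) = -2C_1e^(2t) - C_2e^(-3t), q(t) = -3C_1e^(2t) - 2C_2e^(-3t)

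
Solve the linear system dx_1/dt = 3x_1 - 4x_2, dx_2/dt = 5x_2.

Coefficient matrix A = [[3, -4], [0, 5]].
Characteristic polynomial det(A - λI) = λ^2 - 8λ + 15 = 0.
Eigenvalues λ = 5, 3.
For λ=5: (A-λI) row 1 is [-2, -4], so an eigenvector is (-2, 1).
For λ=3: (A-λI) row 1 is [0, -4], so an eigenvector is (-1, 0).
General solution: C_1e^(5t)(-2,1) + C_2e^(3t)(-1,0).

x_1(t) = -2C_1e^(5t) - C_2e^(3t), x_2(t) = C_1e^(5t)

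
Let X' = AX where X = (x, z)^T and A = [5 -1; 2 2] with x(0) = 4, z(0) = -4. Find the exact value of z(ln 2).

A = [[5,-1],[2,2]]; eigenvalues λ = 4, 3.
Eigenvectors: (-1,-1) for λ=4, (-1,-2) for λ=3.
From the initial condition, c_1 = -12, c_2 = 8.
z(ln 2) = (-12)(2^4)(-1) + (8)(2^3)(-2) = 64.

64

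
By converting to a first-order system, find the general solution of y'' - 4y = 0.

y(t) = C_1e^(2t) + C_2e^(-2t)

Let x_1 = y, x_2 = y'. Then x_1' = x_2 and x_2' = 4x_1.
A = [[0,1],[4,0]]; det(A-λI) = λ^2 - 4.
Eigenvalues λ = 2, -2 with eigenvectors (1,2), (1,-2).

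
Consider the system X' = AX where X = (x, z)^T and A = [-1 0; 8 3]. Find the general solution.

x(t) = -K_2e^(-t), z(t) = -K_1e^(3t) + 2K_2e^(-t)

Coefficient matrix A = [[-1, 0], [8, 3]].
Characteristic polynomial det(A - λI) = λ^2 - 2λ - 3 = 0.
Eigenvalues λ = 3, -1.
For λ=3: (A-λI) row 1 is [-4, 0], so an eigenvector is (0, -1).
For λ=-1: (A-λI) row 2 is [8, 4], so an eigenvector is (-1, 2).
General solution: K_1e^(3t)(0,-1) + K_2e^(-t)(-1,2).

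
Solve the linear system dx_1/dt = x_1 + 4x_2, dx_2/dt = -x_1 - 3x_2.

x_1(t) = -2K_1e^(-t) - 2K_2te^(-t) + 3K_2e^(-t), x_2(t) = K_1e^(-t) + K_2te^(-t) - 2K_2e^(-t)

Coefficient matrix A = [[1, 4], [-1, -3]].
Characteristic polynomial det(A - λI) = λ^2 + 2λ + 1 = 0.
Single eigenvalue λ = -1 with algebraic multiplicity 2.
Eigenvector v = (-2,1); generalized eigenvector w with (A-λI)w=v is (3,-2).
General solution: e^(-t)[K_1·v + K_2·(t·v + w)].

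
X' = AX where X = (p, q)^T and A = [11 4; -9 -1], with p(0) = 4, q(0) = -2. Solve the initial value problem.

Coefficient matrix A = [[11, 4], [-9, -1]].
Characteristic polynomial det(A - λI) = λ^2 - 10λ + 25 = 0.
Single eigenvalue λ = 5 with algebraic multiplicity 2.
Eigenvector v = (-2,3); generalized eigenvector w with (A-λI)w=v is (1,-2).
General solution: e^(5t)[K_1·v + K_2·(t·v + w)].
Applying p(0)=4, q(0)=-2 gives K_1=-6, K_2=-8.

p(t) = 16te^(5t) + 4e^(5t), q(t) = -24te^(5t) - 2e^(5t)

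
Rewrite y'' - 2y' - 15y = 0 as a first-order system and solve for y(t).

Let x_1 = y, x_2 = y'. Then x_1' = x_2 and x_2' = 15x_1 + 2x_2.
A = [[0,1],[15,2]]; det(A-λI) = λ^2 - 2λ - 15.
Eigenvalues λ = 5, -3 with eigenvectors (1,5), (1,-3).

y(t) = K_1e^(5t) + K_2e^(-3t)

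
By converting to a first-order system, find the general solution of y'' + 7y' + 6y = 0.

Let x_1 = y, x_2 = y'. Then x_1' = x_2 and x_2' = -6x_1 - 7x_2.
A = [[0,1],[-6,-7]]; det(A-λI) = λ^2 + 7λ + 6.
Eigenvalues λ = -1, -6 with eigenvectors (1,-1), (1,-6).

y(t) = c_1e^(-t) + c_2e^(-6t)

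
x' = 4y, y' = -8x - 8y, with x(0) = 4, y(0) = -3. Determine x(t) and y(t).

x(t) = e^(-4t)sin(4t) + 4e^(-4t)cos(4t), y(t) = -5e^(-4t)sin(4t) - 3e^(-4t)cos(4t)

Coefficient matrix A = [[0, 4], [-8, -8]].
Characteristic polynomial det(A - λI) = λ^2 + 8λ + 32 = 0.
Eigenvalues λ = -4 ± 4i (complex conjugate pair).
For λ=-4+4i: an eigenvector is (0,-1) - i(-1,1) = (0 + i, -1 - i).
A real fundamental pair from Re and Im of e^((-4+4i)t)v: X_1 = e^(-4t)(cos(4t)·(0,-1) + sin(4t)·(-1,1)), X_2 = e^(-4t)(sin(4t)·(0,-1) - cos(4t)·(-1,1)).
General solution: C_1X_1 + C_2X_2.
Applying x(0)=4, y(0)=-3 gives C_1=-1, C_2=4.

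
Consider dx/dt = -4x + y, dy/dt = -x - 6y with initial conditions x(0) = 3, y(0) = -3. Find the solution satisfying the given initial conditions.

x(t) = 3e^(-5t), y(t) = -3e^(-5t)

Coefficient matrix A = [[-4, 1], [-1, -6]].
Characteristic polynomial det(A - λI) = λ^2 + 10λ + 25 = 0.
Single eigenvalue λ = -5 with algebraic multiplicity 2.
Eigenvector v = (-1,1); generalized eigenvector w with (A-λI)w=v is (-1,0).
General solution: e^(-5t)[C_1·v + C_2·(t·v + w)].
Applying x(0)=3, y(0)=-3 gives C_1=-3, C_2=0.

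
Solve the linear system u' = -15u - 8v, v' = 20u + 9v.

u(t) = c_1e^(-3t)sin(4t) + c_1e^(-3t)cos(4t) + c_2e^(-3t)sin(4t) - c_2e^(-3t)cos(4t), v(t) = -c_1e^(-3t)sin(4t) - 2c_1e^(-3t)cos(4t) - 2c_2e^(-3t)sin(4t) + c_2e^(-3t)cos(4t)

Coefficient matrix A = [[-15, -8], [20, 9]].
Characteristic polynomial det(A - λI) = λ^2 + 6λ + 25 = 0.
Eigenvalues λ = -3 ± 4i (complex conjugate pair).
For λ=-3+4i: an eigenvector is (1,-2) - i(1,-1) = (1 - i, -2 + i).
A real fundamental pair from Re and Im of e^((-3+4i)t)v: X_1 = e^(-3t)(cos(4t)·(1,-2) + sin(4t)·(1,-1)), X_2 = e^(-3t)(sin(4t)·(1,-2) - cos(4t)·(1,-1)).
General solution: c_1X_1 + c_2X_2.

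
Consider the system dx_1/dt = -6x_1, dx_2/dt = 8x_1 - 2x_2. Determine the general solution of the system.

x_1(t) = -c_1e^(-6t), x_2(t) = 2c_1e^(-6t) + c_2e^(-2t)

Coefficient matrix A = [[-6, 0], [8, -2]].
Characteristic polynomial det(A - λI) = λ^2 + 8λ + 12 = 0.
Eigenvalues λ = -6, -2.
For λ=-6: (A-λI) row 2 is [8, 4], so an eigenvector is (-1, 2).
For λ=-2: (A-λI) row 1 is [-4, 0], so an eigenvector is (0, 1).
General solution: c_1e^(-6t)(-1,2) + c_2e^(-2t)(0,1).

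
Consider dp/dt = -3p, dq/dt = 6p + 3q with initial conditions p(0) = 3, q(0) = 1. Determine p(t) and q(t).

p(t) = 3e^(-3t), q(t) = 4e^(3t) - 3e^(-3t)

Coefficient matrix A = [[-3, 0], [6, 3]].
Characteristic polynomial det(A - λI) = λ^2 - 9 = 0.
Eigenvalues λ = 3, -3.
For λ=3: (A-λI) row 1 is [-6, 0], so an eigenvector is (0, -1).
For λ=-3: (A-λI) row 2 is [6, 6], so an eigenvector is (-1, 1).
General solution: K_1e^(3t)(0,-1) + K_2e^(-3t)(-1,1).
Applying p(0)=3, q(0)=1 gives K_1=-4, K_2=-3.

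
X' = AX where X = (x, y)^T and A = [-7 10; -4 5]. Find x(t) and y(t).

x(t) = 2K_1e^(-t)sin(2t) + K_1e^(-t)cos(2t) + K_2e^(-t)sin(2t) - 2K_2e^(-t)cos(2t), y(t) = K_1e^(-t)sin(2t) + K_1e^(-t)cos(2t) + K_2e^(-t)sin(2t) - K_2e^(-t)cos(2t)

Coefficient matrix A = [[-7, 10], [-4, 5]].
Characteristic polynomial det(A - λI) = λ^2 + 2λ + 5 = 0.
Eigenvalues λ = -1 ± 2i (complex conjugate pair).
For λ=-1+2i: an eigenvector is (1,1) - i(2,1) = (1 - 2i, 1 - i).
A real fundamental pair from Re and Im of e^((-1+2i)t)v: X_1 = e^(-t)(cos(2t)·(1,1) + sin(2t)·(2,1)), X_2 = e^(-t)(sin(2t)·(1,1) - cos(2t)·(2,1)).
General solution: K_1X_1 + K_2X_2.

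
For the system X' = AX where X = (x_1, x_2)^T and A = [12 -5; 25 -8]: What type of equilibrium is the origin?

A = [[12,-5],[25,-8]]; det(A-λI) = λ^2 - 4λ + 29.
λ = 2 ± 5i: positive real part.

unstable spiral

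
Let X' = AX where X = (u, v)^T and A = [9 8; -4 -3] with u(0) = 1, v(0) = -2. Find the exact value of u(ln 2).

-58

A = [[9,8],[-4,-3]]; eigenvalues λ = 1, 5.
Eigenvectors: (-1,1) for λ=1, (2,-1) for λ=5.
From the initial condition, c_1 = -3, c_2 = -1.
u(ln 2) = (-3)(2^1)(-1) + (-1)(2^5)(2) = -58.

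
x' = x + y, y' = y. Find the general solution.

x(t) = K_1e^(t) + K_2te^(t) - K_2e^(t), y(t) = K_2e^(t)

Coefficient matrix A = [[1, 1], [0, 1]].
Characteristic polynomial det(A - λI) = λ^2 - 2λ + 1 = 0.
Single eigenvalue λ = 1 with algebraic multiplicity 2.
Eigenvector v = (1,0); generalized eigenvector w with (A-λI)w=v is (-1,1).
General solution: e^(t)[K_1·v + K_2·(t·v + w)].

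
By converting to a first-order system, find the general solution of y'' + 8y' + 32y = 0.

y(t) = C_1e^(-4t)cos(4t) + C_2e^(-4t)sin(4t)

Let x_1 = y, x_2 = y'. Then x_1' = x_2 and x_2' = -32x_1 - 8x_2.
A = [[0,1],[-32,-8]]; det(A-λI) = λ^2 + 8λ + 32.
Eigenvalues λ = -4 ± 4i.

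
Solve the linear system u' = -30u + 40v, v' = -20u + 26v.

Coefficient matrix A = [[-30, 40], [-20, 26]].
Characteristic polynomial det(A - λI) = λ^2 + 4λ + 20 = 0.
Eigenvalues λ = -2 ± 4i (complex conjugate pair).
For λ=-2+4i: an eigenvector is (-3,-2) - i(1,1) = (-3 - i, -2 - i).
A real fundamental pair from Re and Im of e^((-2+4i)t)v: X_1 = e^(-2t)(cos(4t)·(-3,-2) + sin(4t)·(1,1)), X_2 = e^(-2t)(sin(4t)·(-3,-2) - cos(4t)·(1,1)).
General solution: C_1X_1 + C_2X_2.

u(t) = C_1e^(-2t)sin(4t) - 3C_1e^(-2t)cos(4t) - 3C_2e^(-2t)sin(4t) - C_2e^(-2t)cos(4t), v(t) = C_1e^(-2t)sin(4t) - 2C_1e^(-2t)cos(4t) - 2C_2e^(-2t)sin(4t) - C_2e^(-2t)cos(4t)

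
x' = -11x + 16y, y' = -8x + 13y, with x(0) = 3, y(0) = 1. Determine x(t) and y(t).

Coefficient matrix A = [[-11, 16], [-8, 13]].
Characteristic polynomial det(A - λI) = λ^2 - 2λ - 15 = 0.
Eigenvalues λ = -3, 5.
For λ=-3: (A-λI) row 1 is [-8, 16], so an eigenvector is (2, 1).
For λ=5: (A-λI) row 1 is [-16, 16], so an eigenvector is (1, 1).
General solution: K_1e^(-3t)(2,1) + K_2e^(5t)(1,1).
Applying x(0)=3, y(0)=1 gives K_1=2, K_2=-1.

x(t) = -e^(5t) + 4e^(-3t), y(t) = -e^(5t) + 2e^(-3t)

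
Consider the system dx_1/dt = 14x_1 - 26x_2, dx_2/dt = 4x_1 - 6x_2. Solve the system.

Coefficient matrix A = [[14, -26], [4, -6]].
Characteristic polynomial det(A - λI) = λ^2 - 8λ + 20 = 0.
Eigenvalues λ = 4 ± 2i (complex conjugate pair).
For λ=4+2i: an eigenvector is (-2,-1) - i(3,1) = (-2 - 3i, -1 - i).
A real fundamental pair from Re and Im of e^((4+2i)t)v: X_1 = e^(4t)(cos(2t)·(-2,-1) + sin(2t)·(3,1)), X_2 = e^(4t)(sin(2t)·(-2,-1) - cos(2t)·(3,1)).
General solution: C_1X_1 + C_2X_2.

x_1(t) = 3C_1e^(4t)sin(2t) - 2C_1e^(4t)cos(2t) - 2C_2e^(4t)sin(2t) - 3C_2e^(4t)cos(2t), x_2(t) = C_1e^(4t)sin(2t) - C_1e^(4t)cos(2t) - C_2e^(4t)sin(2t) - C_2e^(4t)cos(2t)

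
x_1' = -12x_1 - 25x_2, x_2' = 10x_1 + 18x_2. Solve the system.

x_1(t) = 2c_1e^(3t)sin(5t) + c_1e^(3t)cos(5t) + c_2e^(3t)sin(5t) - 2c_2e^(3t)cos(5t), x_2(t) = -c_1e^(3t)sin(5t) - c_1e^(3t)cos(5t) - c_2e^(3t)sin(5t) + c_2e^(3t)cos(5t)

Coefficient matrix A = [[-12, -25], [10, 18]].
Characteristic polynomial det(A - λI) = λ^2 - 6λ + 34 = 0.
Eigenvalues λ = 3 ± 5i (complex conjugate pair).
For λ=3+5i: an eigenvector is (1,-1) - i(2,-1) = (1 - 2i, -1 + i).
A real fundamental pair from Re and Im of e^((3+5i)t)v: X_1 = e^(3t)(cos(5t)·(1,-1) + sin(5t)·(2,-1)), X_2 = e^(3t)(sin(5t)·(1,-1) - cos(5t)·(2,-1)).
General solution: c_1X_1 + c_2X_2.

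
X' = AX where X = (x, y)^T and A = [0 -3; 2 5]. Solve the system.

x(t) = -c_1e^(3t) - 3c_2e^(2t), y(t) = c_1e^(3t) + 2c_2e^(2t)

Coefficient matrix A = [[0, -3], [2, 5]].
Characteristic polynomial det(A - λI) = λ^2 - 5λ + 6 = 0.
Eigenvalues λ = 3, 2.
For λ=3: (A-λI) row 1 is [-3, -3], so an eigenvector is (-1, 1).
For λ=2: (A-λI) row 1 is [-2, -3], so an eigenvector is (-3, 2).
General solution: c_1e^(3t)(-1,1) + c_2e^(2t)(-3,2).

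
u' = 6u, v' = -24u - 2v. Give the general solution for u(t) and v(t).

u(t) = -C_2e^(6t), v(t) = -C_1e^(-2t) + 3C_2e^(6t)

Coefficient matrix A = [[6, 0], [-24, -2]].
Characteristic polynomial det(A - λI) = λ^2 - 4λ - 12 = 0.
Eigenvalues λ = -2, 6.
For λ=-2: (A-λI) row 1 is [8, 0], so an eigenvector is (0, -1).
For λ=6: (A-λI) row 2 is [-24, -8], so an eigenvector is (-1, 3).
General solution: C_1e^(-2t)(0,-1) + C_2e^(6t)(-1,3).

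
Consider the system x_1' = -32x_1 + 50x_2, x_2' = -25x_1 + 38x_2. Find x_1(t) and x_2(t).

Coefficient matrix A = [[-32, 50], [-25, 38]].
Characteristic polynomial det(A - λI) = λ^2 - 6λ + 34 = 0.
Eigenvalues λ = 3 ± 5i (complex conjugate pair).
For λ=3+5i: an eigenvector is (-3,-2) - i(1,1) = (-3 - i, -2 - i).
A real fundamental pair from Re and Im of e^((3+5i)t)v: X_1 = e^(3t)(cos(5t)·(-3,-2) + sin(5t)·(1,1)), X_2 = e^(3t)(sin(5t)·(-3,-2) - cos(5t)·(1,1)).
General solution: c_1X_1 + c_2X_2.

x_1(t) = c_1e^(3t)sin(5t) - 3c_1e^(3t)cos(5t) - 3c_2e^(3t)sin(5t) - c_2e^(3t)cos(5t), x_2(t) = c_1e^(3t)sin(5t) - 2c_1e^(3t)cos(5t) - 2c_2e^(3t)sin(5t) - c_2e^(3t)cos(5t)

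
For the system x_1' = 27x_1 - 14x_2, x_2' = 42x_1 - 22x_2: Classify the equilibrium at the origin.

saddle

A = [[27,-14],[42,-22]]; det(A-λI) = λ^2 - 5λ - 6.
λ = 6, -1: opposite signs.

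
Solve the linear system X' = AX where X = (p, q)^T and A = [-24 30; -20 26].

p(t) = -3K_1e^(-4t) + K_2e^(6t), q(t) = -2K_1e^(-4t) + K_2e^(6t)

Coefficient matrix A = [[-24, 30], [-20, 26]].
Characteristic polynomial det(A - λI) = λ^2 - 2λ - 24 = 0.
Eigenvalues λ = -4, 6.
For λ=-4: (A-λI) row 1 is [-20, 30], so an eigenvector is (-3, -2).
For λ=6: (A-λI) row 1 is [-30, 30], so an eigenvector is (1, 1).
General solution: K_1e^(-4t)(-3,-2) + K_2e^(6t)(1,1).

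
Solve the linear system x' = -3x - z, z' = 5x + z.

x(t) = K_1e^(-t)sin(t) - K_2e^(-t)cos(t), z(t) = -2K_1e^(-t)sin(t) - K_1e^(-t)cos(t) - K_2e^(-t)sin(t) + 2K_2e^(-t)cos(t)

Coefficient matrix A = [[-3, -1], [5, 1]].
Characteristic polynomial det(A - λI) = λ^2 + 2λ + 2 = 0.
Eigenvalues λ = -1 ± i (complex conjugate pair).
For λ=-1+i: an eigenvector is (0,-1) - i(1,-2) = (0 - i, -1 + 2i).
A real fundamental pair from Re and Im of e^((-1+i)t)v: X_1 = e^(-t)(cos(t)·(0,-1) + sin(t)·(1,-2)), X_2 = e^(-t)(sin(t)·(0,-1) - cos(t)·(1,-2)).
General solution: K_1X_1 + K_2X_2.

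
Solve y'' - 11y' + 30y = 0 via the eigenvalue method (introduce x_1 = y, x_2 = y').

Let x_1 = y, x_2 = y'. Then x_1' = x_2 and x_2' = -30x_1 + 11x_2.
A = [[0,1],[-30,11]]; det(A-λI) = λ^2 - 11λ + 30.
Eigenvalues λ = 6, 5 with eigenvectors (1,6), (1,5).

y(t) = c_1e^(6t) + c_2e^(5t)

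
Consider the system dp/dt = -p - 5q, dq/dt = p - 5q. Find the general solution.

p(t) = -C_1e^(-3t)sin(t) + 2C_1e^(-3t)cos(t) + 2C_2e^(-3t)sin(t) + C_2e^(-3t)cos(t), q(t) = C_1e^(-3t)cos(t) + C_2e^(-3t)sin(t)

Coefficient matrix A = [[-1, -5], [1, -5]].
Characteristic polynomial det(A - λI) = λ^2 + 6λ + 10 = 0.
Eigenvalues λ = -3 ± i (complex conjugate pair).
For λ=-3+i: an eigenvector is (2,1) - i(-1,0) = (2 + i, 1).
A real fundamental pair from Re and Im of e^((-3+i)t)v: X_1 = e^(-3t)(cos(t)·(2,1) + sin(t)·(-1,0)), X_2 = e^(-3t)(sin(t)·(2,1) - cos(t)·(-1,0)).
General solution: C_1X_1 + C_2X_2.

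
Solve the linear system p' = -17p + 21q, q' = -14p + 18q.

Coefficient matrix A = [[-17, 21], [-14, 18]].
Characteristic polynomial det(A - λI) = λ^2 - λ - 12 = 0.
Eigenvalues λ = -3, 4.
For λ=-3: (A-λI) row 1 is [-14, 21], so an eigenvector is (3, 2).
For λ=4: (A-λI) row 1 is [-21, 21], so an eigenvector is (1, 1).
General solution: K_1e^(-3t)(3,2) + K_2e^(4t)(1,1).

p(t) = 3K_1e^(-3t) + K_2e^(4t), q(t) = 2K_1e^(-3t) + K_2e^(4t)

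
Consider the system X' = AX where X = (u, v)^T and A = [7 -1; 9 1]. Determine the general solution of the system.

Coefficient matrix A = [[7, -1], [9, 1]].
Characteristic polynomial det(A - λI) = λ^2 - 8λ + 16 = 0.
Single eigenvalue λ = 4 with algebraic multiplicity 2.
Eigenvector v = (-1,-3); generalized eigenvector w with (A-λI)w=v is (-1,-2).
General solution: e^(4t)[c_1·v + c_2·(t·v + w)].

u(t) = -c_1e^(4t) - c_2te^(4t) - c_2e^(4t), v(t) = -3c_1e^(4t) - 3c_2te^(4t) - 2c_2e^(4t)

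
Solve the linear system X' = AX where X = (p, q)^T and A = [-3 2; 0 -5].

p(t) = -K_1e^(-5t) - K_2e^(-3t), q(t) = K_1e^(-5t)

Coefficient matrix A = [[-3, 2], [0, -5]].
Characteristic polynomial det(A - λI) = λ^2 + 8λ + 15 = 0.
Eigenvalues λ = -5, -3.
For λ=-5: (A-λI) row 1 is [2, 2], so an eigenvector is (-1, 1).
For λ=-3: (A-λI) row 1 is [0, 2], so an eigenvector is (-1, 0).
General solution: K_1e^(-5t)(-1,1) + K_2e^(-3t)(-1,0).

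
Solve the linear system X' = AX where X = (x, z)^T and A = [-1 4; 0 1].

x(t) = 2c_1e^(t) + c_2e^(-t), z(t) = c_1e^(t)

Coefficient matrix A = [[-1, 4], [0, 1]].
Characteristic polynomial det(A - λI) = λ^2 - 1 = 0.
Eigenvalues λ = 1, -1.
For λ=1: (A-λI) row 1 is [-2, 4], so an eigenvector is (2, 1).
For λ=-1: (A-λI) row 1 is [0, 4], so an eigenvector is (1, 0).
General solution: c_1e^(t)(2,1) + c_2e^(-t)(1,0).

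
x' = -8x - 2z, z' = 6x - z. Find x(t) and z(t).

Coefficient matrix A = [[-8, -2], [6, -1]].
Characteristic polynomial det(A - λI) = λ^2 + 9λ + 20 = 0.
Eigenvalues λ = -5, -4.
For λ=-5: (A-λI) row 1 is [-3, -2], so an eigenvector is (2, -3).
For λ=-4: (A-λI) row 1 is [-4, -2], so an eigenvector is (-1, 2).
General solution: c_1e^(-5t)(2,-3) + c_2e^(-4t)(-1,2).

x(t) = 2c_1e^(-5t) - c_2e^(-4t), z(t) = -3c_1e^(-5t) + 2c_2e^(-4t)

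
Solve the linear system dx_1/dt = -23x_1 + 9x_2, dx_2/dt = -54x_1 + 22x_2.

x_1(t) = -K_1e^(4t) + K_2e^(-5t), x_2(t) = -3K_1e^(4t) + 2K_2e^(-5t)

Coefficient matrix A = [[-23, 9], [-54, 22]].
Characteristic polynomial det(A - λI) = λ^2 + λ - 20 = 0.
Eigenvalues λ = 4, -5.
For λ=4: (A-λI) row 1 is [-27, 9], so an eigenvector is (-1, -3).
For λ=-5: (A-λI) row 1 is [-18, 9], so an eigenvector is (1, 2).
General solution: K_1e^(4t)(-1,-3) + K_2e^(-5t)(1,2).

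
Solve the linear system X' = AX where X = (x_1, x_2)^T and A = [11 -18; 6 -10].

Coefficient matrix A = [[11, -18], [6, -10]].
Characteristic polynomial det(A - λI) = λ^2 - λ - 2 = 0.
Eigenvalues λ = 2, -1.
For λ=2: (A-λI) row 1 is [9, -18], so an eigenvector is (2, 1).
For λ=-1: (A-λI) row 1 is [12, -18], so an eigenvector is (-3, -2).
General solution: K_1e^(2t)(2,1) + K_2e^(-t)(-3,-2).

x_1(t) = 2K_1e^(2t) - 3K_2e^(-t), x_2(t) = K_1e^(2t) - 2K_2e^(-t)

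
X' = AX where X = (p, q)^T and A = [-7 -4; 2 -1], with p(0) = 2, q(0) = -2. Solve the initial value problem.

p(t) = 2e^(-3t), q(t) = -2e^(-3t)

Coefficient matrix A = [[-7, -4], [2, -1]].
Characteristic polynomial det(A - λI) = λ^2 + 8λ + 15 = 0.
Eigenvalues λ = -5, -3.
For λ=-5: (A-λI) row 1 is [-2, -4], so an eigenvector is (-2, 1).
For λ=-3: (A-λI) row 1 is [-4, -4], so an eigenvector is (1, -1).
General solution: K_1e^(-5t)(-2,1) + K_2e^(-3t)(1,-1).
Applying p(0)=2, q(0)=-2 gives K_1=0, K_2=2.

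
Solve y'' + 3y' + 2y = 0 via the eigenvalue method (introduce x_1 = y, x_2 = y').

Let x_1 = y, x_2 = y'. Then x_1' = x_2 and x_2' = -2x_1 - 3x_2.
A = [[0,1],[-2,-3]]; det(A-λI) = λ^2 + 3λ + 2.
Eigenvalues λ = -1, -2 with eigenvectors (1,-1), (1,-2).

y(t) = c_1e^(-t) + c_2e^(-2t)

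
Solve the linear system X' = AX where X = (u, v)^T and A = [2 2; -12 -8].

Coefficient matrix A = [[2, 2], [-12, -8]].
Characteristic polynomial det(A - λI) = λ^2 + 6λ + 8 = 0.
Eigenvalues λ = -2, -4.
For λ=-2: (A-λI) row 1 is [4, 2], so an eigenvector is (-1, 2).
For λ=-4: (A-λI) row 1 is [6, 2], so an eigenvector is (-1, 3).
General solution: K_1e^(-2t)(-1,2) + K_2e^(-4t)(-1,3).

u(t) = -K_1e^(-2t) - K_2e^(-4t), v(t) = 2K_1e^(-2t) + 3K_2e^(-4t)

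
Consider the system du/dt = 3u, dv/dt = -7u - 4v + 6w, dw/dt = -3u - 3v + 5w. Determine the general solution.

u(t) = K_1e^(3t), v(t) = -K_1e^(3t) - K_2e^(2t) + 2K_3e^(-t), w(t) = -K_2e^(2t) + K_3e^(-t)

Coefficient matrix A = [[3, 0, 0], [-7, -4, 6], [-3, -3, 5]].
det(A - λI) = 0 gives eigenvalues λ = 3, 2, -1.
For λ=3: eigenvector (1,-1,0).
For λ=2: eigenvector (0,-1,-1).
For λ=-1: eigenvector (0,2,1).
General solution: K_1e^(3t)(1,-1,0) + K_2e^(2t)(0,-1,-1) + K_3e^(-t)(0,2,1).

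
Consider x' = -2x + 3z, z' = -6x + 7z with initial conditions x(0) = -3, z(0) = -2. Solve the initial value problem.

x(t) = e^(4t) - 4e^(t), z(t) = 2e^(4t) - 4e^(t)

Coefficient matrix A = [[-2, 3], [-6, 7]].
Characteristic polynomial det(A - λI) = λ^2 - 5λ + 4 = 0.
Eigenvalues λ = 1, 4.
For λ=1: (A-λI) row 1 is [-3, 3], so an eigenvector is (1, 1).
For λ=4: (A-λI) row 1 is [-6, 3], so an eigenvector is (-1, -2).
General solution: C_1e^(t)(1,1) + C_2e^(4t)(-1,-2).
Applying x(0)=-3, z(0)=-2 gives C_1=-4, C_2=-1.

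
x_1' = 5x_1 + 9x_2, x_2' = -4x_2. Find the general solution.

x_1(t) = -K_1e^(5t) + K_2e^(-4t), x_2(t) = -K_2e^(-4t)

Coefficient matrix A = [[5, 9], [0, -4]].
Characteristic polynomial det(A - λI) = λ^2 - λ - 20 = 0.
Eigenvalues λ = 5, -4.
For λ=5: (A-λI) row 1 is [0, 9], so an eigenvector is (-1, 0).
For λ=-4: (A-λI) row 1 is [9, 9], so an eigenvector is (1, -1).
General solution: K_1e^(5t)(-1,0) + K_2e^(-4t)(1,-1).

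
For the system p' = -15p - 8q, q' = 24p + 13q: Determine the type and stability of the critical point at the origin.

A = [[-15,-8],[24,13]]; det(A-λI) = λ^2 + 2λ - 3.
λ = -3, 1: opposite signs.

saddle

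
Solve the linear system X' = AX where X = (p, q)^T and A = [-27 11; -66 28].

p(t) = -C_1e^(6t) + C_2e^(-5t), q(t) = -3C_1e^(6t) + 2C_2e^(-5t)

Coefficient matrix A = [[-27, 11], [-66, 28]].
Characteristic polynomial det(A - λI) = λ^2 - λ - 30 = 0.
Eigenvalues λ = 6, -5.
For λ=6: (A-λI) row 1 is [-33, 11], so an eigenvector is (-1, -3).
For λ=-5: (A-λI) row 1 is [-22, 11], so an eigenvector is (1, 2).
General solution: C_1e^(6t)(-1,-3) + C_2e^(-5t)(1,2).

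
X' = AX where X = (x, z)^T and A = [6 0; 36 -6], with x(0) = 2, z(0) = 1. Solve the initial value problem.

x(t) = 2e^(6t), z(t) = 6e^(6t) - 5e^(-6t)

Coefficient matrix A = [[6, 0], [36, -6]].
Characteristic polynomial det(A - λI) = λ^2 - 36 = 0.
Eigenvalues λ = 6, -6.
For λ=6: (A-λI) row 2 is [36, -12], so an eigenvector is (1, 3).
For λ=-6: (A-λI) row 1 is [12, 0], so an eigenvector is (0, 1).
General solution: c_1e^(6t)(1,3) + c_2e^(-6t)(0,1).
Applying x(0)=2, z(0)=1 gives c_1=2, c_2=-5.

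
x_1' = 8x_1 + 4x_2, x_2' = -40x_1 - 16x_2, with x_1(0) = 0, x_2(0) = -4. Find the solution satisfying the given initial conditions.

x_1(t) = -4e^(-4t)sin(4t), x_2(t) = 12e^(-4t)sin(4t) - 4e^(-4t)cos(4t)

Coefficient matrix A = [[8, 4], [-40, -16]].
Characteristic polynomial det(A - λI) = λ^2 + 8λ + 32 = 0.
Eigenvalues λ = -4 ± 4i (complex conjugate pair).
For λ=-4+4i: an eigenvector is (0,1) - i(1,-3) = (0 - i, 1 + 3i).
A real fundamental pair from Re and Im of e^((-4+4i)t)v: X_1 = e^(-4t)(cos(4t)·(0,1) + sin(4t)·(1,-3)), X_2 = e^(-4t)(sin(4t)·(0,1) - cos(4t)·(1,-3)).
General solution: c_1X_1 + c_2X_2.
Applying x_1(0)=0, x_2(0)=-4 gives c_1=-4, c_2=0.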